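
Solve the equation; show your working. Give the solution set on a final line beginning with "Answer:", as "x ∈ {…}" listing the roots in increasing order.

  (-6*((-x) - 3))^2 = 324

Step 1. [(-6*((-x) - 3))^2 = 324] √ both sides: 324 ≥ 0 gives two branches ⇒ sqrt: -6*((-x) - 3) = 18 or -18.
Step 2. [-6*((-x) - 3) = 18 or -18] leading coefficient -6: divide by -6. So div: (-x) - 3 = -3 or 3.
Step 3. [(-x) - 3 = -3 or 3] -3 is outermost — add 3 both sides ⇒ sub: -x = 0 or 6.
Step 4. [-x = 0 or 6] LHS negated; negate both sides, so neg: x = 0 or -6.

Answer: x ∈ {-6, 0}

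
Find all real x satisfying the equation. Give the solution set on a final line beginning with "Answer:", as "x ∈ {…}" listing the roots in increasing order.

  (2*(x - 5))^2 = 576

Step 1. [(2*(x - 5))^2 = 576] 576 ≥ 0, LHS is (·)² — take ±√. So sqrt: 2*(x - 5) = 24 or -24.
Step 2. [2*(x - 5) = 24 or -24] divide by the outer 2 ⇒ div: x - 5 = 12 or -12.
Step 3. [x - 5 = 12 or -12] the outer -5 inverts by adding 5 ⇒ sub: x = 17 or -7.

Answer: x ∈ {-7, 17}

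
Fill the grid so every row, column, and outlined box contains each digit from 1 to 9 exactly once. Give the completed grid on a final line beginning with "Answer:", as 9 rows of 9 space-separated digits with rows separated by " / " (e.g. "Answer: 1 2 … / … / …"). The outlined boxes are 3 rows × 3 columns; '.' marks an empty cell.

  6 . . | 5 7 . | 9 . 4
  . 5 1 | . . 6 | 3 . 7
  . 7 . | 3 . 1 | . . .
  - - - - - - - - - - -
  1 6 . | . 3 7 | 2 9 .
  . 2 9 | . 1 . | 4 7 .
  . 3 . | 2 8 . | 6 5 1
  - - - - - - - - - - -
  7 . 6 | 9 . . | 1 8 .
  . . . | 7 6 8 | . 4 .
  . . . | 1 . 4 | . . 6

Step 1. [r2c8∈{2}] r2c8's peers cover all but 2 ⇒ r2c8=2.
Step 2. [r8c7∈{5}] r8c7 has the single candidate 5 ⇒ r8c7=5.
Step 3. [r1c2∈{8}] r1c2's peers cover all but 8, so r1c2=8.
Step 4. [r6c1∈{4}] r6c1 has the single candidate 4, so r6c1=4.
Step 5. [r8c9∈{2,3,9}] across col 9, 9 lands solely at r8c9, so r8c9=9.
Step 6. [r1c3∈{2,3}] in row 1, 3 fits only at r1c3 ⇒ r1c3=3.
Step 7. [r8c3∈{2}] r8c3 is down to just 2, so r8c3=2.
Step 8. [r9c5∈{2,5}] 2 has one home in row 9: r9c5 ⇒ r9c5=2.
Step 9. [r4c9∈{8}] nothing but 8 survives at r4c9, so r4c9=8.
Step 10. [r2c1∈{9}] r2c1 has the single candidate 9, so r2c1=9.
Step 11. [r5c6∈{5}] r5c6 has the single candidate 5 ⇒ r5c6=5.
Step 12. [r9c1∈{3,5,8}] across col 1, 5 lands solely at r9c1 ⇒ r9c1=5.
Step 13. [r2c5∈{4}] nothing but 4 survives at r2c5 ⇒ r2c5=4.
Step 14. [r5c9∈{3}] r5c9 is down to just 3, so r5c9=3.
Step 15. [r5c4∈{6}] r5c4's peers cover all but 6, so r5c4=6.
Step 16. [r7c5∈{5}] only 5 remains possible at r7c5. So r7c5=5.
Step 17. [r8c2∈{1}] only 1 remains possible at r8c2. So r8c2=1.
Step 18. [r3c3∈{4}] r3c3 is down to just 4, so r3c3=4.
Step 19. [r3c5∈{9}] r3c5 is down to just 9. So r3c5=9.
Step 20. [r1c6∈{2}] r1c6's peers cover all but 2 ⇒ r1c6=2.
Step 21. [r7c9∈{2}] nothing but 2 survives at r7c9. So r7c9=2.
Step 22. [r7c6∈{3}] r7c6's peers cover all but 3, so r7c6=3.
Step 23. [r6c6∈{9}] nothing but 9 survives at r6c6, so r6c6=9.
Step 24. [r3c1∈{2}] nothing but 2 survives at r3c1. So r3c1=2.
Step 25. [r5c1∈{8}] r5c1 is down to just 8. So r5c1=8.
Step 26. [r6c3∈{7}] r6c3's peers cover all but 7 ⇒ r6c3=7.
Step 27. [r9c7∈{7}] only 7 remains possible at r9c7, so r9c7=7.
Step 28. [r2c4∈{8}] r2c4 is down to just 8. So r2c4=8.
Step 29. [r4c4∈{4}] r4c4's peers cover all but 4 ⇒ r4c4=4.
Step 30. [r9c3∈{8}] r9c3 is down to just 8, so r9c3=8.
Step 31. [r7c2∈{4}] only 4 remains possible at r7c2 ⇒ r7c2=4.
Step 32. [r9c8∈{3}] r9c8 is down to just 3. So r9c8=3.
Step 33. [r3c8∈{6}] r3c8 is down to just 6 ⇒ r3c8=6.
Step 34. [r8c1∈{3}] r8c1 is down to just 3, so r8c1=3.
Step 35. [r1c8∈{1}] r1c8 is down to just 1, so r1c8=1.
Step 36. [r9c2∈{9}] only 9 remains possible at r9c2. So r9c2=9.
Step 37. [r4c3∈{5}] r4c3's peers cover all but 5, so r4c3=5.
Step 38. [r3c7∈{8}] r3c7's peers cover all but 8 ⇒ r3c7=8.
Step 39. [r3c9∈{5}] only 5 remains possible at r3c9, so r3c9=5.

Answer: 6 8 3 5 7 2 9 1 4 / 9 5 1 8 4 6 3 2 7 / 2 7 4 3 9 1 8 6 5 / 1 6 5 4 3 7 2 9 8 / 8 2 9 6 1 5 4 7 3 / 4 3 7 2 8 9 6 5 1 / 7 4 6 9 5 3 1 8 2 / 3 1 2 7 6 8 5 4 9 / 5 9 8 1 2 4 7 3 6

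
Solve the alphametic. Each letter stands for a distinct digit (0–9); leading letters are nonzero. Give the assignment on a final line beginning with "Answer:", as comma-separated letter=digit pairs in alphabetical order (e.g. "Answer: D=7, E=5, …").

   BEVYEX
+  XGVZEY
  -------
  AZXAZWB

Step 1. [col 1: X + Y ≡ B (mod 10)] no forcing yet in column 1 (carry-in 0); B=7 is free and consistent — try it, so B=7.
Step 2. [A] A is the leading digit of a 7-digit sum of two 6-digit numbers; the final carry is exactly 1 ⇒ A=1.
Step 3. [col 1: X + Y ≡ B (mod 10)] several values work for Y in column 1 (X + Y ≡ B (mod 10), carry-in 0); try Y=9 ⇒ Y=9.
Step 4. [col 1: X + Y ≡ B (mod 10)] from column 1 (Y=9, B=7, carry-in 0, digits 1,7,9 already taken and all letters distinct): X must equal 8, so X=8.
Step 5. [col 2: E + E ≡ W (mod 10)] several values work for E in column 2 (E + E ≡ W (mod 10), carry-in 1); try E=6 ⇒ E=6.
Step 6. [col 2: E + E ≡ W (mod 10)] from column 2 (E=6, carry-in 1, digits 1,6,7,8,9 already taken and all letters distinct): W must equal 3, so W=3.
Step 7. [col 3: Y + Z ≡ Z (mod 10)] several values work for Z in column 3 (Y + Z ≡ Z (mod 10), carry-in 1); try Z=5 ⇒ Z=5.
Step 8. [col 4: V + V ≡ A (mod 10)] column 4: given A=1, carry-in 1, and digits 1,3,5,6,7,8,9 already taken and all letters distinct, V+V≡A (mod 10) forces V=0. So V=0.
Step 9. [col 5: E + G ≡ X (mod 10)] from column 5 (E=6, X=8, carry-in 0, digits 0,1,3,5,6,7,8,9 already taken and all letters distinct): G must equal 2. So G=2.

Answer: A=1, B=7, E=6, G=2, V=0, W=3, X=8, Y=9, Z=5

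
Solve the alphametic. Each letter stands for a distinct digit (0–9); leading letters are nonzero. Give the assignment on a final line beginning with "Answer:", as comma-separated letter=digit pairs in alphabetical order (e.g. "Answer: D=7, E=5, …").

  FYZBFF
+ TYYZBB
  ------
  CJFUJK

Step 1. [col 1: F + B ≡ K (mod 10)] column 1 (F + B ≡ K (mod 10), carry-in 0) doesn't pin K yet; pick K=5 and continue, so K=5.
Step 2. [col 1: F + B ≡ K (mod 10)] F=8 is one option consistent with column 1 (F + B ≡ K (mod 10), carry-in 0) — take it ⇒ F=8.
Step 3. [col 1: F + B ≡ K (mod 10)] column 1 reads F+B+carry(0)=K with F=8, K=5; with digits 5,8 already taken and all letters distinct, the only value for B is 7, so B=7.
Step 4. [col 2: F + B ≡ J (mod 10)] column 2: given F=8, B=7, carry-in 1, and digits 5,7,8 already taken and all letters distinct, F+B≡J (mod 10) forces J=6. So J=6.
Step 5. [col 3: B + Z ≡ U (mod 10)] several values work for U in column 3 (B + Z ≡ U (mod 10), carry-in 1); try U=2 ⇒ U=2.
Step 6. [col 3: B + Z ≡ U (mod 10)] column 3 reads B+Z+carry(1)=U with B=7, U=2; with digits 2,5,6,7,8 already taken and all letters distinct, the only value for Z is 4 ⇒ Z=4.
Step 7. [col 4: Z + Y ≡ F (mod 10)] column 4: given Z=4, F=8, carry-in 1, and digits 2,4,5,6,7,8 already taken and all letters distinct, Z+Y≡F (mod 10) forces Y=3. So Y=3.
Step 8. [col 6: F + T ≡ C (mod 10)] column 6 reads F+T+carry(0)=C with F=8; with digits 2,3,4,5,6,7,8 already taken and all letters distinct, the only value for T is 1 ⇒ T=1.
Step 9. [col 6: F + T ≡ C (mod 10)] column 6 reads F+T+carry(0)=C with F=8, T=1; with digits 1,2,3,4,5,6,7,8 already taken and all letters distinct, the only value for C is 9, so C=9.

Answer: B=7, C=9, F=8, J=6, K=5, T=1, U=2, Y=3, Z=4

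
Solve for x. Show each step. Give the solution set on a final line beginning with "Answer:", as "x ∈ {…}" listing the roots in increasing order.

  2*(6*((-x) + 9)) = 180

Step 1. [2*(6*((-x) + 9)) = 180] 2 out front; divide by 2. So div: 6*((-x) + 9) = 90.
Step 2. [6*((-x) + 9) = 90] 6 out front; divide by 6 ⇒ div: (-x) + 9 = 15.
Step 3. [(-x) + 9 = 15] 9 comes off first (subtract 9). So sub: -x = 6.
Step 4. [-x = 6] LHS negated; negate both sides ⇒ neg: x = -6.

Answer: x ∈ {-6}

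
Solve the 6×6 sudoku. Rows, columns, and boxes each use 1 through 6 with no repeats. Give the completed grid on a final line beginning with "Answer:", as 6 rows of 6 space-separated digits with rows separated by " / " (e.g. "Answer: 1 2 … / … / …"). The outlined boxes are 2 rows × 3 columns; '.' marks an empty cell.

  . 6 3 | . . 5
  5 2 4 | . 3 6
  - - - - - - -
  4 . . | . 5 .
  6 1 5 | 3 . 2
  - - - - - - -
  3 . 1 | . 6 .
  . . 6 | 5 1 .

Step 1. [r5c6∈{4}] only 4 remains possible at r5c6 ⇒ r5c6=4.
Step 2. [r1c4∈{1,2,4}] col 4 places 4 nowhere but r1c4, so r1c4=4.
Step 3. [r2c4∈{1}] r2c4 is down to just 1. So r2c4=1.
Step 4. [r1c5∈{2}] nothing but 2 survives at r1c5, so r1c5=2.
Step 5. [r3c4∈{6}] r3c4 has the single candidate 6. So r3c4=6.
Step 6. [r6c1∈{2}] r6c1 has the single candidate 2, so r6c1=2.
Step 7. [r3c6∈{1}] r3c6's peers cover all but 1. So r3c6=1.
Step 8. [r5c4∈{2}] only 2 remains possible at r5c4. So r5c4=2.
Step 9. [r4c5∈{4}] r4c5 is down to just 4, so r4c5=4.
Step 10. [r5c2∈{5}] nothing but 5 survives at r5c2. So r5c2=5.
Step 11. [r6c6∈{3}] nothing but 3 survives at r6c6 ⇒ r6c6=3.
Step 12. [r3c2∈{3}] r3c2's peers cover all but 3 ⇒ r3c2=3.
Step 13. [r1c1∈{1}] r1c1's peers cover all but 1. So r1c1=1.
Step 14. [r3c3∈{2}] nothing but 2 survives at r3c3 ⇒ r3c3=2.
Step 15. [r6c2∈{4}] r6c2 has the single candidate 4. So r6c2=4.

Answer: 1 6 3 4 2 5 / 5 2 4 1 3 6 / 4 3 2 6 5 1 / 6 1 5 3 4 2 / 3 5 1 2 6 4 / 2 4 6 5 1 3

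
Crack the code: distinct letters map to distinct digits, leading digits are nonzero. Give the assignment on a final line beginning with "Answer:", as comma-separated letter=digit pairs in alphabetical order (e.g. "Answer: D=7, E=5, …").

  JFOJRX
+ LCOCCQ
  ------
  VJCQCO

Step 1. [col 1: X + Q ≡ O (mod 10)] column 1 (X + Q ≡ O (mod 10), carry-in 0) doesn't pin X yet; pick X=4 and continue. So X=4.
Step 2. [col 1: X + Q ≡ O (mod 10)] several values work for O in column 1 (X + Q ≡ O (mod 10), carry-in 0); try O=7. So O=7.
Step 3. [col 1: X + Q ≡ O (mod 10)] from column 1 (X=4, O=7, carry-in 0, digits 4,7 already taken and all letters distinct): Q must equal 3 ⇒ Q=3.
Step 4. [col 2: R + C ≡ C (mod 10)] from column 2 (nothing yet, carry-in 0, digits 3,4,7 already taken and all letters distinct): R must equal 0, so R=0.
Step 5. [col 2: R + C ≡ C (mod 10)] column 2 (R + C ≡ C (mod 10), carry-in 0) doesn't pin C yet; pick C=5 and continue, so C=5.
Step 6. [col 3: J + C ≡ Q (mod 10)] in column 3 we have J+C≡Q with carry-in 0; given C=5, Q=3 and digits 0,3,4,5,7 already taken and all letters distinct, that pins J to 8, so J=8.
Step 7. [col 5: F + C ≡ J (mod 10)] column 5: given C=5, J=8, carry-in 1, and digits 0,3,4,5,7,8 already taken and all letters distinct, F+C≡J (mod 10) forces F=2 ⇒ F=2.
Step 8. [col 6: J + L ≡ V (mod 10)] from column 6 (J=8, carry-in 0, digits 0,2,3,4,5,7,8 already taken and all letters distinct): V must equal 9, so V=9.
Step 9. [col 6: J + L ≡ V (mod 10)] from column 6 (J=8, V=9, carry-in 0, digits 0,2,3,4,5,7,8,9 already taken and all letters distinct): L must equal 1 ⇒ L=1.

Answer: C=5, F=2, J=8, L=1, O=7, Q=3, R=0, V=9, X=4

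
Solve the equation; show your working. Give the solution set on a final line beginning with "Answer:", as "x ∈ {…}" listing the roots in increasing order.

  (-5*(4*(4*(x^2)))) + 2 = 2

Step 1. [(-5*(4*(4*(x^2)))) + 2 = 2] subtract 2: x sits inside (… + 2). So sub: -5*(4*(4*(x^2))) = 0.
Step 2. [-5*(4*(4*(x^2))) = 0] -5 out front; divide by -5, so div: 4*(4*(x^2)) = 0.
Step 3. [4*(4*(x^2)) = 0] LHS = 4·(…); ÷4 both sides ⇒ div: 4*(x^2) = 0.
Step 4. [4*(x^2) = 0] divide by the outer 4, so div: x^2 = 0.
Step 5. [x^2 = 0] LHS squared, RHS 0 ≥ 0: apply √ (±) ⇒ sqrt: x = 0.

Answer: x ∈ {0}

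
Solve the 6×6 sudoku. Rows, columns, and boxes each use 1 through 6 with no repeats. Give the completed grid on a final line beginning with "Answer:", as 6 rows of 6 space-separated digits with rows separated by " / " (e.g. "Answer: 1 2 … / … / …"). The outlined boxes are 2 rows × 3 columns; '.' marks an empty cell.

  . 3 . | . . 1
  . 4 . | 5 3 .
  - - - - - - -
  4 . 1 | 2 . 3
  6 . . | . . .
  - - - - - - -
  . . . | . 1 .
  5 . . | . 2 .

Step 1. [r5c1∈{2,3}] col 1 places 3 nowhere but r5c1, so r5c1=3.
Step 2. [r3c2∈{5}] only 5 remains possible at r3c2, so r3c2=5.
Step 3. [r1c1∈{2}] r1c1 has the single candidate 2. So r1c1=2.
Step 4. [r2c3∈{6}] r2c3's peers cover all but 6. So r2c3=6.
Step 5. [r5c6∈{4,5,6}] r5c6 is the only open cell in row 5 admitting 5, so r5c6=5.
Step 6. [r6c6∈{4,6}] across col 6, 6 lands solely at r6c6, so r6c6=6.
Step 7. [r5c4∈{4}] r5c4's peers cover all but 4. So r5c4=4.
Step 8. [r4c2∈{2}] only 2 remains possible at r4c2, so r4c2=2.
Step 9. [r1c5∈{4,6}] r1c5 is the only open cell in row 1 admitting 4, so r1c5=4.
Step 10. [r1c4∈{6}] r1c4's peers cover all but 6. So r1c4=6.
Step 11. [r6c3∈{4}] nothing but 4 survives at r6c3, so r6c3=4.
Step 12. [r1c3∈{5}] r1c3's peers cover all but 5. So r1c3=5.
Step 13. [r6c4∈{3}] nothing but 3 survives at r6c4. So r6c4=3.
Step 14. [r5c3∈{2}] r5c3 has the single candidate 2. So r5c3=2.
Step 15. [r2c6∈{2}] r2c6 has the single candidate 2. So r2c6=2.
Step 16. [r2c1∈{1}] r2c1 is down to just 1 ⇒ r2c1=1.
Step 17. [r3c5∈{6}] r3c5's peers cover all but 6, so r3c5=6.
Step 18. [r4c3∈{3}] r4c3 has the single candidate 3 ⇒ r4c3=3.
Step 19. [r4c6∈{4}] r4c6 is down to just 4. So r4c6=4.
Step 20. [r4c5∈{5}] r4c5 has the single candidate 5 ⇒ r4c5=5.
Step 21. [r4c4∈{1}] r4c4's peers cover all but 1 ⇒ r4c4=1.
Step 22. [r6c2∈{1}] r6c2's peers cover all but 1, so r6c2=1.
Step 23. [r5c2∈{6}] r5c2 is down to just 6 ⇒ r5c2=6.

Answer: 2 3 5 6 4 1 / 1 4 6 5 3 2 / 4 5 1 2 6 3 / 6 2 3 1 5 4 / 3 6 2 4 1 5 / 5 1 4 3 2 6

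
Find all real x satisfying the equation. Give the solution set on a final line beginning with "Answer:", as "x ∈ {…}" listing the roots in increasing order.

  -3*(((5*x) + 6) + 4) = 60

Step 1. [-3*(((5*x) + 6) + 4) = 60] -3·(inner) — divide through by -3. So div: ((5*x) + 6) + 4 = -20.
Step 2. [((5*x) + 6) + 4 = -20] 4 comes off first (subtract 4). So sub: (5*x) + 6 = -24.
Step 3. [(5*x) + 6 = -24] subtract 6: x sits inside (… + 6) ⇒ sub: 5*x = -30.
Step 4. [5*x = -30] 5 out front; divide by 5 ⇒ div: x = -6.

Answer: x ∈ {-6}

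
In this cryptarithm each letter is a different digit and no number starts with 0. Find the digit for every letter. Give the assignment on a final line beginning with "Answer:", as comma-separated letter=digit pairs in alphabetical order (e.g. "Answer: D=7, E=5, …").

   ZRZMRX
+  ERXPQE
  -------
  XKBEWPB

Step 1. [col 1: X + E ≡ B (mod 10)] X=1 is one option consistent with column 1 (X + E ≡ B (mod 10), carry-in 0) — take it, so X=1.
Step 2. [col 1: X + E ≡ B (mod 10)] column 1 (X + E ≡ B (mod 10), carry-in 0) doesn't pin B yet; pick B=8 and continue. So B=8.
Step 3. [col 1: X + E ≡ B (mod 10)] from column 1 (X=1, B=8, carry-in 0, digits 1,8 already taken and all letters distinct): E must equal 7. So E=7.
Step 4. [col 2: R + Q ≡ P (mod 10)] R=4 is one option consistent with column 2 (R + Q ≡ P (mod 10), carry-in 0) — take it, so R=4.
Step 5. [col 2: R + Q ≡ P (mod 10)] no forcing yet in column 2 (carry-in 0); Q=9 is free and consistent — try it. So Q=9.
Step 6. [col 2: R + Q ≡ P (mod 10)] from column 2 (R=4, Q=9, carry-in 0, digits 1,4,7,8,9 already taken and all letters distinct): P must equal 3. So P=3.
Step 7. [col 3: M + P ≡ W (mod 10)] no forcing yet in column 3 (carry-in 1); M=6 is free and consistent — try it, so M=6.
Step 8. [col 3: M + P ≡ W (mod 10)] column 3 reads M+P+carry(1)=W with M=6, P=3; with digits 1,3,4,6,7,8,9 already taken and all letters distinct, the only value for W is 0 ⇒ W=0.
Step 9. [col 4: Z + X ≡ E (mod 10)] column 4 reads Z+X+carry(1)=E with X=1, E=7; with digits 0,1,3,4,6,7,8,9 already taken and all letters distinct, the only value for Z is 5. So Z=5.
Step 10. [col 6: Z + E ≡ K (mod 10)] from column 6 (Z=5, E=7, carry-in 0, digits 0,1,3,4,5,6,7,8,9 already taken and all letters distinct): K must equal 2. So K=2.

Answer: B=8, E=7, K=2, M=6, P=3, Q=9, R=4, W=0, X=1, Z=5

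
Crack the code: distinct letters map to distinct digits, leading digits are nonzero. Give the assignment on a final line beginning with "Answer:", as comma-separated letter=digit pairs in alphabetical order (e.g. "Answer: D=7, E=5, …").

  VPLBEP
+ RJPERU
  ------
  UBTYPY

Step 1. [col 1: P + U ≡ Y (mod 10)] column 1 (P + U ≡ Y (mod 10), carry-in 0) doesn't pin Y yet; pick Y=0 and continue, so Y=0.
Step 2. [col 1: P + U ≡ Y (mod 10)] column 1 (P + U ≡ Y (mod 10), carry-in 0) doesn't pin U yet; pick U=8 and continue. So U=8.
Step 3. [col 1: P + U ≡ Y (mod 10)] in column 1 we have P+U≡Y with carry-in 0; given U=8, Y=0 and digits 0,8 already taken and all letters distinct, that pins P to 2, so P=2.
Step 4. [col 2: E + R ≡ P (mod 10)] column 2 (E + R ≡ P (mod 10), carry-in 1) doesn't pin E yet; pick E=4 and continue. So E=4.
Step 5. [col 2: E + R ≡ P (mod 10)] column 2: given E=4, P=2, carry-in 1, and digits 0,2,4,8 already taken and all letters distinct, E+R≡P (mod 10) forces R=7, so R=7.
Step 6. [col 3: B + E ≡ Y (mod 10)] in column 3 we have B+E≡Y with carry-in 1; given E=4, Y=0 and digits 0,2,4,7,8 already taken and all letters distinct, that pins B to 5 ⇒ B=5.
Step 7. [col 4: L + P ≡ T (mod 10)] several values work for T in column 4 (L + P ≡ T (mod 10), carry-in 1); try T=9 ⇒ T=9.
Step 8. [col 4: L + P ≡ T (mod 10)] column 4: given P=2, T=9, carry-in 1, and digits 0,2,4,5,7,8,9 already taken and all letters distinct, L+P≡T (mod 10) forces L=6, so L=6.
Step 9. [col 5: P + J ≡ B (mod 10)] column 5: given P=2, B=5, carry-in 0, and digits 0,2,4,5,6,7,8,9 already taken and all letters distinct, P+J≡B (mod 10) forces J=3. So J=3.
Step 10. [col 6: V + R ≡ U (mod 10)] in column 6 we have V+R≡U with carry-in 0; given R=7, U=8 and digits 0,2,3,4,5,6,7,8,9 already taken and all letters distinct, that pins V to 1. So V=1.

Answer: B=5, E=4, J=3, L=6, P=2, R=7, T=9, U=8, V=1, Y=0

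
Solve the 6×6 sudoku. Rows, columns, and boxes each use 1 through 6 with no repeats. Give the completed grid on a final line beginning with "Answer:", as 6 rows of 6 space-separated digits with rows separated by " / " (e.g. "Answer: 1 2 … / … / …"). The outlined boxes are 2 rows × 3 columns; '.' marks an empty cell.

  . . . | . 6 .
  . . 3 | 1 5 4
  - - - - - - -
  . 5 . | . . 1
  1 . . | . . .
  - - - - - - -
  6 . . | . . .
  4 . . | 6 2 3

Step 1. [r2c1∈{2}] r2c1's peers cover all but 2 ⇒ r2c1=2.
Step 2. [r6c2∈{1}] r6c2 has the single candidate 1, so r6c2=1.
Step 3. [r3c3∈{2,4,6}] r3c3 is the only open cell in row 3 admitting 6. So r3c3=6.
Step 4. [r3c4∈{2,3,4}] in row 3, 2 fits only at r3c4. So r3c4=2.
Step 5. [r3c5∈{3,4}] in row 3, 4 fits only at r3c5 ⇒ r3c5=4.
Step 6. [r5c6∈{5}] r5c6's peers cover all but 5. So r5c6=5.
Step 7. [r5c2∈{2,3}] r5c2 is the only open cell in row 5 admitting 3, so r5c2=3.
Step 8. [r4c2∈{2,4}] in col 2, 2 fits only at r4c2, so r4c2=2.
Step 9. [r1c3∈{1,4,5}] r1c3 is the only open cell in row 1 admitting 1, so r1c3=1.
Step 10. [r4c5∈{3}] r4c5's peers cover all but 3. So r4c5=3.
Step 11. [r2c2∈{6}] nothing but 6 survives at r2c2 ⇒ r2c2=6.
Step 12. [r4c4∈{5}] only 5 remains possible at r4c4. So r4c4=5.
Step 13. [r1c6∈{2}] r1c6's peers cover all but 2. So r1c6=2.
Step 14. [r1c1∈{5}] r1c1 is down to just 5 ⇒ r1c1=5.
Step 15. [r6c3∈{5}] r6c3 is down to just 5 ⇒ r6c3=5.
Step 16. [r1c2∈{4}] r1c2 is down to just 4 ⇒ r1c2=4.
Step 17. [r5c4∈{4}] nothing but 4 survives at r5c4, so r5c4=4.
Step 18. [r5c5∈{1}] r5c5 has the single candidate 1, so r5c5=1.
Step 19. [r1c4∈{3}] r1c4 has the single candidate 3, so r1c4=3.
Step 20. [r5c3∈{2}] r5c3 is down to just 2 ⇒ r5c3=2.
Step 21. [r3c1∈{3}] r3c1 is down to just 3. So r3c1=3.
Step 22. [r4c3∈{4}] r4c3's peers cover all but 4. So r4c3=4.
Step 23. [r4c6∈{6}] r4c6 has the single candidate 6 ⇒ r4c6=6.

Answer: 5 4 1 3 6 2 / 2 6 3 1 5 4 / 3 5 6 2 4 1 / 1 2 4 5 3 6 / 6 3 2 4 1 5 / 4 1 5 6 2 3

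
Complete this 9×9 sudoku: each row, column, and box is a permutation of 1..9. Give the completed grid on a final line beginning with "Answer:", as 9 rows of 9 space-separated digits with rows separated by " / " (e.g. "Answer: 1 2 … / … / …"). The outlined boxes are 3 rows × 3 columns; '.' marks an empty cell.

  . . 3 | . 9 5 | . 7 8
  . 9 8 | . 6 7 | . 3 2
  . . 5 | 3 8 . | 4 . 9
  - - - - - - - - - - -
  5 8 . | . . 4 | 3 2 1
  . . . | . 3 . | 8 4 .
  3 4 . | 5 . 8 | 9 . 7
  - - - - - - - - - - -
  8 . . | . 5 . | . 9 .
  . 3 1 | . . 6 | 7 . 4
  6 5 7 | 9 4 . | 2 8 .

Step 1. [r7c2∈{2}] r7c2 is down to just 2 ⇒ r7c2=2.
Step 2. [r3c8∈{1,6}] in col 8, 1 fits only at r3c8, so r3c8=1.
Step 3. [r9c6∈{1,3}] r9c6 is the only open cell in row 9 admitting 1 ⇒ r9c6=1.
Step 4. [r5c6∈{2,9}] r5c6 is the only open cell in col 6 admitting 9. So r5c6=9.
Step 5. [r3c2∈{6,7}] r3c2 is the only open cell in row 3 admitting 6. So r3c2=6.
Step 6. [r1c2∈{1}] r1c2's peers cover all but 1 ⇒ r1c2=1.
Step 7. [r5c1∈{1,2,7}] in col 1, 1 fits only at r5c1 ⇒ r5c1=1.
Step 8. [r7c4∈{7}] only 7 remains possible at r7c4, so r7c4=7.
Step 9. [r2c1∈{4}] nothing but 4 survives at r2c1. So r2c1=4.
Step 10. [r1c1∈{2}] r1c1's peers cover all but 2. So r1c1=2.
Step 11. [r6c8∈{6}] r6c8 is down to just 6, so r6c8=6.
Step 12. [r6c3∈{2}] nothing but 2 survives at r6c3 ⇒ r6c3=2.
Step 13. [r4c4∈{6}] r4c4's peers cover all but 6. So r4c4=6.
Step 14. [r7c9∈{3,6}] 6 has one home in col 9: r7c9. So r7c9=6.
Step 15. [r8c4∈{2,8}] r8c4 is the only open cell in row 8 admitting 8. So r8c4=8.
Step 16. [r1c4∈{4}] r1c4 is down to just 4, so r1c4=4.
Step 17. [r5c2∈{7}] r5c2 is down to just 7, so r5c2=7.
Step 18. [r4c3∈{9}] r4c3 has the single candidate 9, so r4c3=9.
Step 19. [r5c9∈{5}] r5c9 is down to just 5. So r5c9=5.
Step 20. [r4c5∈{7}] only 7 remains possible at r4c5, so r4c5=7.
Step 21. [r7c3∈{4}] r7c3's peers cover all but 4, so r7c3=4.
Step 22. [r9c9∈{3}] r9c9 is down to just 3. So r9c9=3.
Step 23. [r3c6∈{2}] r3c6 is down to just 2. So r3c6=2.
Step 24. [r5c3∈{6}] r5c3 has the single candidate 6 ⇒ r5c3=6.
Step 25. [r3c1∈{7}] r3c1 is down to just 7. So r3c1=7.
Step 26. [r2c7∈{5}] r2c7 has the single candidate 5, so r2c7=5.
Step 27. [r8c8∈{5}] r8c8 is down to just 5. So r8c8=5.
Step 28. [r7c6∈{3}] r7c6 is down to just 3. So r7c6=3.
Step 29. [r6c5∈{1}] r6c5's peers cover all but 1. So r6c5=1.
Step 30. [r7c7∈{1}] only 1 remains possible at r7c7 ⇒ r7c7=1.
Step 31. [r1c7∈{6}] r1c7 has the single candidate 6. So r1c7=6.
Step 32. [r8c1∈{9}] r8c1 has the single candidate 9. So r8c1=9.
Step 33. [r5c4∈{2}] nothing but 2 survives at r5c4 ⇒ r5c4=2.
Step 34. [r8c5∈{2}] only 2 remains possible at r8c5, so r8c5=2.
Step 35. [r2c4∈{1}] nothing but 1 survives at r2c4. So r2c4=1.

Answer: 2 1 3 4 9 5 6 7 8 / 4 9 8 1 6 7 5 3 2 / 7 6 5 3 8 2 4 1 9 / 5 8 9 6 7 4 3 2 1 / 1 7 6 2 3 9 8 4 5 / 3 4 2 5 1 8 9 6 7 / 8 2 4 7 5 3 1 9 6 / 9 3 1 8 2 6 7 5 4 / 6 5 7 9 4 1 2 8 3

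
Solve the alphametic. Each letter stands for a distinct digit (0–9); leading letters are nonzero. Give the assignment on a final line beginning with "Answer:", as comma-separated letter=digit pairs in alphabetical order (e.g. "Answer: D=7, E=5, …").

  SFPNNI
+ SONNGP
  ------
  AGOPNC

Step 1. [col 1: I + P ≡ C (mod 10)] column 1 (I + P ≡ C (mod 10), carry-in 0) doesn't pin C yet; pick C=8 and continue ⇒ C=8.
Step 2. [col 1: I + P ≡ C (mod 10)] column 1 (I + P ≡ C (mod 10), carry-in 0) doesn't pin P yet; pick P=2 and continue ⇒ P=2.
Step 3. [col 1: I + P ≡ C (mod 10)] column 1: given P=2, C=8, carry-in 0, and digits 2,8 already taken and all letters distinct, I+P≡C (mod 10) forces I=6. So I=6.
Step 4. [col 2: N + G ≡ N (mod 10)] column 2: given nothing yet, carry-in 0, and digits 2,6,8 already taken and all letters distinct, N+G≡N (mod 10) forces G=0, so G=0.
Step 5. [col 2: N + G ≡ N (mod 10)] several values work for N in column 2 (N + G ≡ N (mod 10), carry-in 0); try N=1 ⇒ N=1.
Step 6. [col 4: P + N ≡ O (mod 10)] column 4: given P=2, N=1, carry-in 0, and digits 0,1,2,6,8 already taken and all letters distinct, P+N≡O (mod 10) forces O=3 ⇒ O=3.
Step 7. [col 5: F + O ≡ G (mod 10)] column 5: given O=3, G=0, carry-in 0, and digits 0,1,2,3,6,8 already taken and all letters distinct, F+O≡G (mod 10) forces F=7. So F=7.
Step 8. [col 6: S + S ≡ A (mod 10)] from column 6 (nothing yet, carry-in 1, digits 0,1,2,3,6,7,8 already taken and all letters distinct): A must equal 9, so A=9.
Step 9. [col 6: S + S ≡ A (mod 10)] from column 6 (A=9, carry-in 1, digits 0,1,2,3,6,7,8,9 already taken and all letters distinct): S must equal 4 ⇒ S=4.

Answer: A=9, C=8, F=7, G=0, I=6, N=1, O=3, P=2, S=4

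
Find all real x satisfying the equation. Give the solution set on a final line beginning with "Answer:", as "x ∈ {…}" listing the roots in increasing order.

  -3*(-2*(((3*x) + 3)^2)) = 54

Step 1. [-3*(-2*(((3*x) + 3)^2)) = 54] leading coefficient -3: divide by -3. So div: -2*(((3*x) + 3)^2) = -18.
Step 2. [-2*(((3*x) + 3)^2) = -18] divide by the outer -2 ⇒ div: ((3*x) + 3)^2 = 9.
Step 3. [((3*x) + 3)^2 = 9] LHS squared, RHS 9 ≥ 0: apply √ (±), so sqrt: (3*x) + 3 = 3 or -3.
Step 4. [(3*x) + 3 = 3 or -3] 3 comes off first (subtract 3) ⇒ sub: 3*x = 0 or -6.
Step 5. [3*x = 0 or -6] LHS = 3·(…); ÷3 both sides. So div: x = 0 or -2.

Answer: x ∈ {-2, 0}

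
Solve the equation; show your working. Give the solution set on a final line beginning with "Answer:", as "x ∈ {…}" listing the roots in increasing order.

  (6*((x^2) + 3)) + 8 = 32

Step 1. [(6*((x^2) + 3)) + 8 = 32] the outer +8 inverts by subtracting 8. So sub: 6*((x^2) + 3) = 24.
Step 2. [6*((x^2) + 3) = 24] 6 out front; divide by 6. So div: (x^2) + 3 = 4.
Step 3. [(x^2) + 3 = 4] the outer +3 inverts by subtracting 3 ⇒ sub: x^2 = 1.
Step 4. [x^2 = 1] √ both sides: 1 ≥ 0 gives two branches, so sqrt: x = 1 or -1.

Answer: x ∈ {-1, 1}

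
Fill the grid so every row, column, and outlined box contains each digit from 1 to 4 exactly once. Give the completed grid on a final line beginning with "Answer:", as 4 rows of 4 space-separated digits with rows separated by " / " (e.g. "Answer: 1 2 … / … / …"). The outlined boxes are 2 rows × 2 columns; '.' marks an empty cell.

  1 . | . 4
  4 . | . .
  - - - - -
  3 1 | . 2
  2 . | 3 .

Step 1. [r2c4∈{1,3}] col 4 places 3 nowhere but r2c4 ⇒ r2c4=3.
Step 2. [r2c2∈{2}] nothing but 2 survives at r2c2 ⇒ r2c2=2.
Step 3. [r2c3∈{1}] r2c3 has the single candidate 1. So r2c3=1.
Step 4. [r3c3∈{4}] r3c3's peers cover all but 4 ⇒ r3c3=4.
Step 5. [r4c4∈{1}] r4c4's peers cover all but 1. So r4c4=1.
Step 6. [r1c2∈{3}] r1c2's peers cover all but 3 ⇒ r1c2=3.
Step 7. [r1c3∈{2}] r1c3 has the single candidate 2 ⇒ r1c3=2.
Step 8. [r4c2∈{4}] r4c2's peers cover all but 4. So r4c2=4.

Answer: 1 3 2 4 / 4 2 1 3 / 3 1 4 2 / 2 4 3 1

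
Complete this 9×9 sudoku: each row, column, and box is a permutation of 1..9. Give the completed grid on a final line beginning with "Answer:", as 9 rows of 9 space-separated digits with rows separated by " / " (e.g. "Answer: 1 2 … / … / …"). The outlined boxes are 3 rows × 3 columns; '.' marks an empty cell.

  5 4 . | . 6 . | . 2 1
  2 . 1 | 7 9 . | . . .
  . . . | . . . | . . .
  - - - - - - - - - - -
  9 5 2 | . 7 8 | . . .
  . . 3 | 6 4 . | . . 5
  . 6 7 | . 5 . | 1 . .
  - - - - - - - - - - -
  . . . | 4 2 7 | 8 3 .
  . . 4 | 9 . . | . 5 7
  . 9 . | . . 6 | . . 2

Step 1. [r1c6∈{3}] r1c6's peers cover all but 3, so r1c6=3.
Step 2. [r8c6∈{1}] r8c6 has the single candidate 1 ⇒ r8c6=1.
Step 3. [r8c7∈{6}] r8c7 is down to just 6 ⇒ r8c7=6.
Step 4. [r3c2∈{3,7,8}] across col 2, 7 lands solely at r3c2, so r3c2=7.
Step 5. [r9c4∈{3,5,8}] in box 8, 5 fits only at r9c4. So r9c4=5.
Step 6. [r9c3∈{8}] only 8 remains possible at r9c3 ⇒ r9c3=8.
Step 7. [r8c1∈{3}] nothing but 3 survives at r8c1 ⇒ r8c1=3.
Step 8. [r9c7∈{4}] nothing but 4 survives at r9c7, so r9c7=4.
Step 9. [r4c7∈{3}] nothing but 3 survives at r4c7 ⇒ r4c7=3.
Step 10. [r3c9∈{3,4,6,8,9}] in row 3, 3 fits only at r3c9 ⇒ r3c9=3.
Step 11. [r6c1∈{4,8}] 4 has one home in col 1: r6c1. So r6c1=4.
Step 12. [r5c7∈{2,7,9}] across col 7, 2 lands solely at r5c7. So r5c7=2.
Step 13. [r7c2∈{1}] r7c2 has the single candidate 1, so r7c2=1.
Step 14. [r5c2∈{8}] r5c2's peers cover all but 8 ⇒ r5c2=8.
Step 15. [r3c1∈{6,8}] r3c1 is the only open cell in col 1 admitting 8. So r3c1=8.
Step 16. [r3c3∈{6,9}] box 1 places 6 nowhere but r3c3, so r3c3=6.
Step 17. [r2c7∈{5}] r2c7 is down to just 5, so r2c7=5.
Step 18. [r2c6∈{4}] r2c6 is down to just 4. So r2c6=4.
Step 19. [r3c7∈{9}] nothing but 9 survives at r3c7, so r3c7=9.
Step 20. [r5c6∈{9}] r5c6's peers cover all but 9 ⇒ r5c6=9.
Step 21. [r6c8∈{8,9}] in col 8, 9 fits only at r6c8. So r6c8=9.
Step 22. [r4c9∈{4,6}] 4 has one home in col 9: r4c9, so r4c9=4.
Step 23. [r2c9∈{6,8}] r2c9 is the only open cell in col 9 admitting 6 ⇒ r2c9=6.
Step 24. [r6c6∈{2}] r6c6 is down to just 2. So r6c6=2.
Step 25. [r3c5∈{1}] r3c5 is down to just 1, so r3c5=1.
Step 26. [r5c8∈{7}] nothing but 7 survives at r5c8, so r5c8=7.
Step 27. [r6c9∈{8}] nothing but 8 survives at r6c9, so r6c9=8.
Step 28. [r7c9∈{9}] only 9 remains possible at r7c9, so r7c9=9.
Step 29. [r7c3∈{5}] r7c3 is down to just 5. So r7c3=5.
Step 30. [r4c8∈{6}] r4c8 has the single candidate 6. So r4c8=6.
Step 31. [r5c1∈{1}] r5c1 has the single candidate 1 ⇒ r5c1=1.
Step 32. [r9c5∈{3}] nothing but 3 survives at r9c5. So r9c5=3.
Step 33. [r8c5∈{8}] r8c5 has the single candidate 8, so r8c5=8.
Step 34. [r1c7∈{7}] r1c7 has the single candidate 7 ⇒ r1c7=7.
Step 35. [r7c1∈{6}] r7c1's peers cover all but 6 ⇒ r7c1=6.
Step 36. [r3c6∈{5}] only 5 remains possible at r3c6. So r3c6=5.
Step 37. [r2c8∈{8}] r2c8 is down to just 8. So r2c8=8.
Step 38. [r6c4∈{3}] nothing but 3 survives at r6c4. So r6c4=3.
Step 39. [r3c8∈{4}] only 4 remains possible at r3c8 ⇒ r3c8=4.
Step 40. [r3c4∈{2}] r3c4's peers cover all but 2 ⇒ r3c4=2.
Step 41. [r8c2∈{2}] nothing but 2 survives at r8c2. So r8c2=2.
Step 42. [r9c1∈{7}] only 7 remains possible at r9c1 ⇒ r9c1=7.
Step 43. [r1c4∈{8}] r1c4 has the single candidate 8, so r1c4=8.
Step 44. [r4c4∈{1}] nothing but 1 survives at r4c4 ⇒ r4c4=1.
Step 45. [r2c2∈{3}] only 3 remains possible at r2c2. So r2c2=3.
Step 46. [r9c8∈{1}] r9c8's peers cover all but 1. So r9c8=1.
Step 47. [r1c3∈{9}] r1c3 has the single candidate 9. So r1c3=9.

Answer: 5 4 9 8 6 3 7 2 1 / 2 3 1 7 9 4 5 8 6 / 8 7 6 2 1 5 9 4 3 / 9 5 2 1 7 8 3 6 4 / 1 8 3 6 4 9 2 7 5 / 4 6 7 3 5 2 1 9 8 / 6 1 5 4 2 7 8 3 9 / 3 2 4 9 8 1 6 5 7 / 7 9 8 5 3 6 4 1 2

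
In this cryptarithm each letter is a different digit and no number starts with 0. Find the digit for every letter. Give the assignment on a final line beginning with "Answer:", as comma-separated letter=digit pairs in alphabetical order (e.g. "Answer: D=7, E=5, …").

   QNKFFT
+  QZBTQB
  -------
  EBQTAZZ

Step 1. [col 1: T + B ≡ Z (mod 10)] no forcing yet in column 1 (carry-in 0); T=7 is free and consistent — try it, so T=7.
Step 2. [col 1: T + B ≡ Z (mod 10)] B=6 is one option consistent with column 1 (T + B ≡ Z (mod 10), carry-in 0) — take it. So B=6.
Step 3. [E] adding two 6-digit numbers gives at most 6+1 digits, and here it does — E is that final carry and must be 1. So E=1.
Step 4. [col 1: T + B ≡ Z (mod 10)] column 1: given T=7, B=6, carry-in 0, and digits 1,6,7 already taken and all letters distinct, T+B≡Z (mod 10) forces Z=3, so Z=3.
Step 5. [col 2: F + Q ≡ Z (mod 10)] F=4 is one option consistent with column 2 (F + Q ≡ Z (mod 10), carry-in 1) — take it. So F=4.
Step 6. [col 2: F + Q ≡ Z (mod 10)] column 2 reads F+Q+carry(1)=Z with F=4, Z=3; with digits 1,3,4,6,7 already taken and all letters distinct, the only value for Q is 8. So Q=8.
Step 7. [col 3: F + T ≡ A (mod 10)] from column 3 (F=4, T=7, carry-in 1, digits 1,3,4,6,7,8 already taken and all letters distinct): A must equal 2. So A=2.
Step 8. [col 4: K + B ≡ T (mod 10)] column 4: given B=6, T=7, carry-in 1, and digits 1,2,3,4,6,7,8 already taken and all letters distinct, K+B≡T (mod 10) forces K=0, so K=0.
Step 9. [col 5: N + Z ≡ Q (mod 10)] column 5 reads N+Z+carry(0)=Q with Z=3, Q=8; with digits 0,1,2,3,4,6,7,8 already taken and all letters distinct, the only value for N is 5, so N=5.

Answer: A=2, B=6, E=1, F=4, K=0, N=5, Q=8, T=7, Z=3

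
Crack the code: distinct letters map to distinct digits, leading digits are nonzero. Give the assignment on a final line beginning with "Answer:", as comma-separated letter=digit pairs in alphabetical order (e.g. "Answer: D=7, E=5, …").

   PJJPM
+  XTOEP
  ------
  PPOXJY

Step 1. [col 1: M + P ≡ Y (mod 10)] column 1 (M + P ≡ Y (mod 10), carry-in 0) doesn't pin Y yet; pick Y=4 and continue. So Y=4.
Step 2. [col 1: M + P ≡ Y (mod 10)] P=1 is one option consistent with column 1 (M + P ≡ Y (mod 10), carry-in 0) — take it, so P=1.
Step 3. [col 1: M + P ≡ Y (mod 10)] from column 1 (P=1, Y=4, carry-in 0, digits 1,4 already taken and all letters distinct): M must equal 3. So M=3.
Step 4. [col 2: P + E ≡ J (mod 10)] J=7 is one option consistent with column 2 (P + E ≡ J (mod 10), carry-in 0) — take it, so J=7.
Step 5. [col 2: P + E ≡ J (mod 10)] in column 2 we have P+E≡J with carry-in 0; given P=1, J=7 and digits 1,3,4,7 already taken and all letters distinct, that pins E to 6. So E=6.
Step 6. [col 3: J + O ≡ X (mod 10)] several values work for X in column 3 (J + O ≡ X (mod 10), carry-in 0); try X=9 ⇒ X=9.
Step 7. [col 3: J + O ≡ X (mod 10)] column 3 reads J+O+carry(0)=X with J=7, X=9; with digits 1,3,4,6,7,9 already taken and all letters distinct, the only value for O is 2 ⇒ O=2.
Step 8. [col 4: J + T ≡ O (mod 10)] column 4: given J=7, O=2, carry-in 0, and digits 1,2,3,4,6,7,9 already taken and all letters distinct, J+T≡O (mod 10) forces T=5. So T=5.

Answer: E=6, J=7, M=3, O=2, P=1, T=5, X=9, Y=4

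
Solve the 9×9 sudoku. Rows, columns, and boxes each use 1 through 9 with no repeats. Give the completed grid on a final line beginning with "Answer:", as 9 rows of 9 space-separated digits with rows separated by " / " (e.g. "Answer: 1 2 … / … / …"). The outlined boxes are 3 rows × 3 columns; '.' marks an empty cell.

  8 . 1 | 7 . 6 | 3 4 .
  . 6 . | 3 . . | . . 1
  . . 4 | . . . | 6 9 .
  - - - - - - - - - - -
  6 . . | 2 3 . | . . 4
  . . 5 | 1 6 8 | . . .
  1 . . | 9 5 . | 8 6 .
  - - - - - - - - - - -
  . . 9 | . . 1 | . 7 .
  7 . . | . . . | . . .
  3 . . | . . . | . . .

Step 1. [r7c9∈{2,3,5,6,8}] 3 has one home in row 7: r7c9 ⇒ r7c9=3.
Step 2. [r9c5∈{2,4,7,8,9}] col 5 places 7 nowhere but r9c5, so r9c5=7.
Step 3. [r7c4∈{4,5,6,8}] 6 has one home in row 7: r7c4. So r7c4=6.
Step 4. [r3c2∈{2,3,5,7}] row 3 places 3 nowhere but r3c2, so r3c2=3.
Step 5. [r3c9∈{2,5,7,8}] in row 3, 7 fits only at r3c9 ⇒ r3c9=7.
Step 6. [r6c9∈{2}] r6c9 has the single candidate 2, so r6c9=2.
Step 7. [r5c9∈{9}] r5c9 has the single candidate 9. So r5c9=9.
Step 8. [r1c9∈{5}] r1c9 has the single candidate 5. So r1c9=5.
Step 9. [r2c7∈{2}] r2c7 has the single candidate 2, so r2c7=2.
Step 10. [r6c6∈{4,7}] r6c6 is the only open cell in box 5 admitting 4, so r6c6=4.
Step 11. [r6c2∈{7}] nothing but 7 survives at r6c2, so r6c2=7.
Step 12. [r2c5∈{4,8,9}] row 2 places 4 nowhere but r2c5. So r2c5=4.
Step 13. [r4c3∈{8}] r4c3 has the single candidate 8 ⇒ r4c3=8.
Step 14. [r2c1∈{5,9}] across col 1, 9 lands solely at r2c1, so r2c1=9.
Step 15. [r1c2∈{2}] r1c2 is down to just 2. So r1c2=2.
Step 16. [r5c2∈{4}] only 4 remains possible at r5c2 ⇒ r5c2=4.
Step 17. [r2c6∈{5}] nothing but 5 survives at r2c6, so r2c6=5.
Step 18. [r7c1∈{2,4,5}] across col 1, 4 lands solely at r7c1 ⇒ r7c1=4.
Step 19. [r7c7∈{5}] only 5 remains possible at r7c7 ⇒ r7c7=5.
Step 20. [r7c5∈{2,8}] row 7 places 2 nowhere but r7c5 ⇒ r7c5=2.
Step 21. [r9c6∈{9}] r9c6's peers cover all but 9. So r9c6=9.
Step 22. [r8c5∈{8}] r8c5 is down to just 8. So r8c5=8.
Step 23. [r9c9∈{6,8}] in col 9, 8 fits only at r9c9 ⇒ r9c9=8.
Step 24. [r9c3∈{2,6}] across row 9, 6 lands solely at r9c3 ⇒ r9c3=6.
Step 25. [r9c8∈{1,2}] r9c8 is the only open cell in row 9 admitting 2, so r9c8=2.
Step 26. [r8c8∈{1}] nothing but 1 survives at r8c8 ⇒ r8c8=1.
Step 27. [r8c2∈{5}] r8c2's peers cover all but 5. So r8c2=5.
Step 28. [r8c4∈{4}] nothing but 4 survives at r8c4. So r8c4=4.
Step 29. [r4c6∈{7}] r4c6's peers cover all but 7. So r4c6=7.
Step 30. [r7c2∈{8}] nothing but 8 survives at r7c2 ⇒ r7c2=8.
Step 31. [r8c9∈{6}] nothing but 6 survives at r8c9 ⇒ r8c9=6.
Step 32. [r8c6∈{3}] r8c6's peers cover all but 3 ⇒ r8c6=3.
Step 33. [r9c4∈{5}] r9c4's peers cover all but 5 ⇒ r9c4=5.
Step 34. [r8c3∈{2}] r8c3 has the single candidate 2 ⇒ r8c3=2.
Step 35. [r2c8∈{8}] only 8 remains possible at r2c8, so r2c8=8.
Step 36. [r6c3∈{3}] r6c3 is down to just 3, so r6c3=3.
Step 37. [r5c7∈{7}] r5c7 has the single candidate 7, so r5c7=7.
Step 38. [r2c3∈{7}] nothing but 7 survives at r2c3, so r2c3=7.
Step 39. [r4c7∈{1}] nothing but 1 survives at r4c7 ⇒ r4c7=1.
Step 40. [r1c5∈{9}] r1c5 is down to just 9, so r1c5=9.
Step 41. [r3c1∈{5}] r3c1 is down to just 5, so r3c1=5.
Step 42. [r3c6∈{2}] only 2 remains possible at r3c6, so r3c6=2.
Step 43. [r4c2∈{9}] only 9 remains possible at r4c2. So r4c2=9.
Step 44. [r3c5∈{1}] r3c5 is down to just 1, so r3c5=1.
Step 45. [r4c8∈{5}] r4c8 is down to just 5. So r4c8=5.
Step 46. [r5c1∈{2}] r5c1 has the single candidate 2. So r5c1=2.
Step 47. [r3c4∈{8}] r3c4 is down to just 8, so r3c4=8.
Step 48. [r5c8∈{3}] r5c8's peers cover all but 3, so r5c8=3.
Step 49. [r9c7∈{4}] r9c7's peers cover all but 4. So r9c7=4.
Step 50. [r9c2∈{1}] only 1 remains possible at r9c2. So r9c2=1.
Step 51. [r8c7∈{9}] r8c7 has the single candidate 9. So r8c7=9.

Answer: 8 2 1 7 9 6 3 4 5 / 9 6 7 3 4 5 2 8 1 / 5 3 4 8 1 2 6 9 7 / 6 9 8 2 3 7 1 5 4 / 2 4 5 1 6 8 7 3 9 / 1 7 3 9 5 4 8 6 2 / 4 8 9 6 2 1 5 7 3 / 7 5 2 4 8 3 9 1 6 / 3 1 6 5 7 9 4 2 8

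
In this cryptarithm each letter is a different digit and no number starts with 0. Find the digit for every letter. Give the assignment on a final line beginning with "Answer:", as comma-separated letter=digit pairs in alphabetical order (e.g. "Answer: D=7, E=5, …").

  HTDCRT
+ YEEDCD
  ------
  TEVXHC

Step 1. [col 1: T + D ≡ C (mod 10)] T=9 is one option consistent with column 1 (T + D ≡ C (mod 10), carry-in 0) — take it ⇒ T=9.
Step 2. [col 1: T + D ≡ C (mod 10)] D=7 is one option consistent with column 1 (T + D ≡ C (mod 10), carry-in 0) — take it ⇒ D=7.
Step 3. [col 1: T + D ≡ C (mod 10)] in column 1 we have T+D≡C with carry-in 0; given T=9, D=7 and digits 7,9 already taken and all letters distinct, that pins C to 6. So C=6.
Step 4. [col 2: R + C ≡ H (mod 10)] several values work for H in column 2 (R + C ≡ H (mod 10), carry-in 1); try H=5. So H=5.
Step 5. [col 2: R + C ≡ H (mod 10)] from column 2 (C=6, H=5, carry-in 1, digits 5,6,7,9 already taken and all letters distinct): R must equal 8, so R=8.
Step 6. [col 3: C + D ≡ X (mod 10)] from column 3 (C=6, D=7, carry-in 1, digits 5,6,7,8,9 already taken and all letters distinct): X must equal 4, so X=4.
Step 7. [col 4: D + E ≡ V (mod 10)] several values work for E in column 4 (D + E ≡ V (mod 10), carry-in 1); try E=2. So E=2.
Step 8. [col 4: D + E ≡ V (mod 10)] column 4: given D=7, E=2, carry-in 1, and digits 2,4,5,6,7,8,9 already taken and all letters distinct, D+E≡V (mod 10) forces V=0, so V=0.
Step 9. [col 6: H + Y ≡ T (mod 10)] column 6 reads H+Y+carry(1)=T with H=5, T=9; with digits 0,2,4,5,6,7,8,9 already taken and all letters distinct, the only value for Y is 3 ⇒ Y=3.

Answer: C=6, D=7, E=2, H=5, R=8, T=9, V=0, X=4, Y=3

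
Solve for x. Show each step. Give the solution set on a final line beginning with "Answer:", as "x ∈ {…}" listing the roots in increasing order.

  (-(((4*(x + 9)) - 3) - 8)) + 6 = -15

Step 1. [(-(((4*(x + 9)) - 3) - 8)) + 6 = -15] 6 comes off first (subtract 6) ⇒ sub: -(((4*(x + 9)) - 3) - 8) = -21.
Step 2. [-(((4*(x + 9)) - 3) - 8) = -21] leading − — multiply by −1. So neg: ((4*(x + 9)) - 3) - 8 = 21.
Step 3. [((4*(x + 9)) - 3) - 8 = 21] the outer -8 inverts by adding 8 ⇒ sub: (4*(x + 9)) - 3 = 29.
Step 4. [(4*(x + 9)) - 3 = 29] add 3: x sits inside (… - 3), so sub: 4*(x + 9) = 32.
Step 5. [4*(x + 9) = 32] 4·(inner) — divide through by 4, so div: x + 9 = 8.
Step 6. [x + 9 = 8] the outer +9 inverts by subtracting 9. So sub: x = -1.

Answer: x ∈ {-1}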